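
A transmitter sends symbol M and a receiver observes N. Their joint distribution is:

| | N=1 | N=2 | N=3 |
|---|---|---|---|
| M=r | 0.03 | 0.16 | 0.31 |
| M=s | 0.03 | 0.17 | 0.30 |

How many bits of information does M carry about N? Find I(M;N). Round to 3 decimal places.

0.000 bits

Marginals: p(M) = (0.5000, 0.5000), p(N) = (0.0600, 0.3300, 0.6100).
I(M;N) = H(M) + H(N) − H(M,N).
H(M) = 1.0000, H(N) = 1.2064, H(M,N) = 2.2060.
I(M;N) = 1.0000 + 1.2064 − 2.2060 = 0.000 bits.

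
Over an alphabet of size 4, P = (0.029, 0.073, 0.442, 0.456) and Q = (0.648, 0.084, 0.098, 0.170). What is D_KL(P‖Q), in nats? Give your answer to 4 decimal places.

1.0154 nats

D(P‖Q) = Σ p·ln(p/q).
  0.029·ln(0.029/0.648) = -0.09009
  0.073·ln(0.073/0.084) = -0.01025
  0.442·ln(0.442/0.098) = 0.66580
  0.456·ln(0.456/0.170) = 0.44993
D(P‖Q) = 1.0154 nats.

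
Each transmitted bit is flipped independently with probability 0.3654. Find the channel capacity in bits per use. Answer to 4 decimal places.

0.0529 bits

Binary symmetric channel: C = 1 − h₂(ε) where h₂ is the binary entropy function.
h₂(0.3654) = −0.3654·log₂0.3654 − 0.6346·log₂0.6346 = 0.9471.
C = 1 − 0.9471 = 0.0529 bits per channel use.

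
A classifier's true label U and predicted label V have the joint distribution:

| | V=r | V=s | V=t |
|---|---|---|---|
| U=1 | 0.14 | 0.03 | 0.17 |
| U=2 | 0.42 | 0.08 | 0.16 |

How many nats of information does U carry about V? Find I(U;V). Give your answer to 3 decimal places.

Marginals: p(U) = (0.3400, 0.6600), p(V) = (0.5600, 0.1100, 0.3300).
I(U;V) = Σ p(x,y)·ln[p(x,y)/(p(x)p(y))].
  (1,r): 0.14·ln(0.7353) = -0.0430
  (1,s): 0.03·ln(0.8021) = -0.0066
  (1,t): 0.17·ln(1.5152) = 0.0706
  (2,r): 0.42·ln(1.1364) = 0.0537
  (2,s): 0.08·ln(1.1019) = 0.0078
  (2,t): 0.16·ln(0.7346) = -0.0493
Sum = 0.033 nats.

0.033 nats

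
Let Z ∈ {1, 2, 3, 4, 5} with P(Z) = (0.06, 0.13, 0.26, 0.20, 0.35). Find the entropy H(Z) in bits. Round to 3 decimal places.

2.126 bits

H(Z) = −Σ p·log₂ p.
  −(0.06)·log₂(0.06) = 0.2435
  −(0.13)·log₂(0.13) = 0.3826
  −(0.26)·log₂(0.26) = 0.5053
  −(0.20)·log₂(0.20) = 0.4644
  −(0.35)·log₂(0.35) = 0.5301
Sum: 0.2435 + 0.3826 + 0.5053 + 0.4644 + 0.5301 = 2.126 bits.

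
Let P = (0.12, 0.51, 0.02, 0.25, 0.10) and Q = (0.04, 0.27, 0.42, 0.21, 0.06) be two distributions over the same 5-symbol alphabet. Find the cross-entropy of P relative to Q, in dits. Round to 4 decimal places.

0.7569 dits

H(P,Q) = −Σ p·log₁₀ q.
  −0.12·log₁₀(0.04) = 0.16775
  −0.51·log₁₀(0.27) = 0.29000
  −0.02·log₁₀(0.42) = 0.00754
  −0.25·log₁₀(0.21) = 0.16945
  −0.10·log₁₀(0.06) = 0.12218
H(P,Q) = 0.7569 dits.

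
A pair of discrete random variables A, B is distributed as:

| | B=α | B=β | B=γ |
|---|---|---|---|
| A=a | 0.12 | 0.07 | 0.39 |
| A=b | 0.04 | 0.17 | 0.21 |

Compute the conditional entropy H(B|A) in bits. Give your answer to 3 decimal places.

Marginals: p(A) = (0.5800, 0.4200), p(B) = (0.1600, 0.2400, 0.6000).
H(B|A) = Σ p(A) · H(B|A=·).
  A=a: p=0.5800, H(B|A=a) = 1.2235
  A=b: p=0.4200, H(B|A=b) = 1.3512
Weighted sum = 1.277 bits.

1.277 bits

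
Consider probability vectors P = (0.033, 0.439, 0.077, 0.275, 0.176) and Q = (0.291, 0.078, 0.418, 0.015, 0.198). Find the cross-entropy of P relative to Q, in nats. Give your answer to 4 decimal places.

H(P,Q) = −Σ p·ln q.
  −0.033·ln(0.291) = 0.04074
  −0.439·ln(0.078) = 1.11991
  −0.077·ln(0.418) = 0.06717
  −0.275·ln(0.015) = 1.15492
  −0.176·ln(0.198) = 0.28503
H(P,Q) = 2.6678 nats.

2.6678 nats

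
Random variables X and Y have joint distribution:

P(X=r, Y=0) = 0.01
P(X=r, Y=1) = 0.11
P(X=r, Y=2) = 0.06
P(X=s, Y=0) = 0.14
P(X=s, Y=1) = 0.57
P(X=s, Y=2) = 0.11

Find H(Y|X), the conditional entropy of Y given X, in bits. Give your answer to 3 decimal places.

1.190 bits

Chain rule: H(Y|X) = H(X,Y) − H(X).
Marginals: p(X) = (0.1800, 0.8200), p(Y) = (0.1500, 0.6800, 0.1700).
H(X,Y) = 1.8699 bits; H(X) = 0.6801 bits.
H(Y|X) = 1.8699 − 0.6801 = 1.190 bits.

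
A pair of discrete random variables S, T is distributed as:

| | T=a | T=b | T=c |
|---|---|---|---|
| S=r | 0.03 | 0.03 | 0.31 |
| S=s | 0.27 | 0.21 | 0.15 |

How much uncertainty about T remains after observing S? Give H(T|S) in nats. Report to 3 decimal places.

0.880 nats

Chain rule: H(T|S) = H(S,T) − H(S).
Marginals: p(S) = (0.3700, 0.6300), p(T) = (0.3000, 0.2400, 0.4600).
H(S,T) = 1.5393 nats; H(S) = 0.6590 nats.
H(T|S) = 1.5393 − 0.6590 = 0.880 nats.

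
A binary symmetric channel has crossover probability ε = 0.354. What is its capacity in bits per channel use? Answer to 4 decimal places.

Binary symmetric channel: C = 1 − h₂(ε) where h₂ is the binary entropy function.
h₂(0.354) = −0.354·log₂0.354 − 0.646·log₂0.646 = 0.9376.
C = 1 − 0.9376 = 0.0624 bits per channel use.

0.0624 bits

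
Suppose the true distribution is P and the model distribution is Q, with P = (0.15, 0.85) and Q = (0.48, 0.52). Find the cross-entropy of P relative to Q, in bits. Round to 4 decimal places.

0.9607 bits

H(P,Q) = −Σ p·log₂ q.
  −0.15·log₂(0.48) = 0.15883
  −0.85·log₂(0.52) = 0.80190
H(P,Q) = 0.9607 bits.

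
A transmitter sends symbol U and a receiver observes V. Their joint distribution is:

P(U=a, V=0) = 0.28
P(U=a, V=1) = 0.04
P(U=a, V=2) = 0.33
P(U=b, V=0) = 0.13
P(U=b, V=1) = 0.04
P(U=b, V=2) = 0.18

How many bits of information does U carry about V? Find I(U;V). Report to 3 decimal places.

0.007 bits

Marginals: p(U) = (0.6500, 0.3500), p(V) = (0.4100, 0.0800, 0.5100).
I(U;V) = Σ p(x,y)·log₂[p(x,y)/(p(x)p(y))].
  (a,0): 0.28·log₂(1.0507) = 0.0200
  (a,1): 0.04·log₂(0.7692) = -0.0151
  (a,2): 0.33·log₂(0.9955) = -0.0022
  (b,0): 0.13·log₂(0.9059) = -0.0185
  (b,1): 0.04·log₂(1.4286) = 0.0206
  (b,2): 0.18·log₂(1.0084) = 0.0022
Sum = 0.007 bits.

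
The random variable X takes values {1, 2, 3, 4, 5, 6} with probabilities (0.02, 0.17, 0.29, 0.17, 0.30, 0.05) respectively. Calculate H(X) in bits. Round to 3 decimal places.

H(X) = −Σ p·log₂ p.
  −(0.02)·log₂(0.02) = 0.1129
  −(0.17)·log₂(0.17) = 0.4346
  −(0.29)·log₂(0.29) = 0.5179
  −(0.17)·log₂(0.17) = 0.4346
  −(0.30)·log₂(0.30) = 0.5211
  −(0.05)·log₂(0.05) = 0.2161
Sum: 0.1129 + 0.4346 + 0.5179 + 0.4346 + 0.5211 + 0.2161 = 2.237 bits.

2.237 bits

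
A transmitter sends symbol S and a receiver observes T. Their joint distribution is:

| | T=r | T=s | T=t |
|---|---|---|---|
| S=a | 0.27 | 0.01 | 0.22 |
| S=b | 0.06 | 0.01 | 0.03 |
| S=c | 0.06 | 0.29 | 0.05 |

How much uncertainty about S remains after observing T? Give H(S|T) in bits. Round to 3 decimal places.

0.922 bits

Marginals: p(S) = (0.5000, 0.1000, 0.4000), p(T) = (0.3900, 0.3100, 0.3000).
H(S|T) = Σ p(T) · H(S|T=·).
  T=r: p=0.3900, H(S|T=r) = 1.1982
  T=s: p=0.3100, H(S|T=s) = 0.4096
  T=t: p=0.3000, H(S|T=t) = 1.0912
Weighted sum = 0.922 bits.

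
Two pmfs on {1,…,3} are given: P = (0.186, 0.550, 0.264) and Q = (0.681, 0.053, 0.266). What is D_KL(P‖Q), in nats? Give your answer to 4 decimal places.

D(P‖Q) = Σ p·ln(p/q).
  0.186·ln(0.186/0.681) = -0.24139
  0.550·ln(0.550/0.053) = 1.28679
  0.264·ln(0.264/0.266) = -0.00199
D(P‖Q) = 1.0434 nats.

1.0434 nats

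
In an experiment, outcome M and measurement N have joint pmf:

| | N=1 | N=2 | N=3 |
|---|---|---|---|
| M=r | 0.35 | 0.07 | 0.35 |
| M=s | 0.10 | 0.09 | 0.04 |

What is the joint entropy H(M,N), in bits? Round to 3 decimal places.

2.159 bits

H(M,N) = −Σ p(x,y)·log₂ p(x,y) over all 6 cells.
  cell (r,1): −0.35·log₂0.35 = 0.5301
  cell (r,2): −0.07·log₂0.07 = 0.2686
  cell (r,3): −0.35·log₂0.35 = 0.5301
  cell (s,1): −0.10·log₂0.10 = 0.3322
  cell (s,2): −0.09·log₂0.09 = 0.3127
  cell (s,3): −0.04·log₂0.04 = 0.1858
Sum = 2.159 bits.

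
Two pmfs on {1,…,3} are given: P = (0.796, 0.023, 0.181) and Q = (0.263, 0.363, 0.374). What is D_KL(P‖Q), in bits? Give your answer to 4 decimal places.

0.9907 bits

D(P‖Q) = Σ p·log₂(p/q).
  0.796·log₂(0.796/0.263) = 1.27177
  0.023·log₂(0.023/0.363) = -0.09155
  0.181·log₂(0.181/0.374) = -0.18952
D(P‖Q) = 0.9907 bits.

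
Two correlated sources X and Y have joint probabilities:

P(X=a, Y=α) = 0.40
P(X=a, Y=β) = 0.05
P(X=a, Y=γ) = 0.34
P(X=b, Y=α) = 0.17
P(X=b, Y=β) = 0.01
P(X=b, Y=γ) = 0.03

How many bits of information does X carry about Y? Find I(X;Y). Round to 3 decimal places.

0.051 bits

Marginals: p(X) = (0.7900, 0.2100), p(Y) = (0.5700, 0.0600, 0.3700).
I(X;Y) = H(X) + H(Y) − H(X,Y).
H(X) = 0.7415, H(Y) = 1.2365, H(X,Y) = 1.9268.
I(X;Y) = 0.7415 + 1.2365 − 1.9268 = 0.051 bits.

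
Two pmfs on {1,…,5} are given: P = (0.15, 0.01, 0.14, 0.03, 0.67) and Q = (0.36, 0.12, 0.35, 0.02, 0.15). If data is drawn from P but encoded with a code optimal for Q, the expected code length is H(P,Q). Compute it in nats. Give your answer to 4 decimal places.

1.7099 nats

H(P,Q) = −Σ p·ln q.
  −0.15·ln(0.36) = 0.15325
  −0.01·ln(0.12) = 0.02120
  −0.14·ln(0.35) = 0.14698
  −0.03·ln(0.02) = 0.11736
  −0.67·ln(0.15) = 1.27107
H(P,Q) = 1.7099 nats.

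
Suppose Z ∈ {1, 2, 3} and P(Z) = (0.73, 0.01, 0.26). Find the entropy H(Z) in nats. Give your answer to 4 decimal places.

H(Z) = −Σ p·ln p.
  −(0.73)·ln(0.73) = 0.22974
  −(0.01)·ln(0.01) = 0.04605
  −(0.26)·ln(0.26) = 0.35024
Sum: 0.22974 + 0.04605 + 0.35024 = 0.6260 nats.

0.6260 nats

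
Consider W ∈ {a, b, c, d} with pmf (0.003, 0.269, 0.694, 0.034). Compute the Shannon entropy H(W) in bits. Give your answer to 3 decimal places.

1.066 bits

H(W) = −Σ p·log₂ p.
  −(0.003)·log₂(0.003) = 0.0251
  −(0.269)·log₂(0.269) = 0.5096
  −(0.694)·log₂(0.694) = 0.3657
  −(0.034)·log₂(0.034) = 0.1659
Sum: 0.0251 + 0.5096 + 0.3657 + 0.1659 = 1.066 bits.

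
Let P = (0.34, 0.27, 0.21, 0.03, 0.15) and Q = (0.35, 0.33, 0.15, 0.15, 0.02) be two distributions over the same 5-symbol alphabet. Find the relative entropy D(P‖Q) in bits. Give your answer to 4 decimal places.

0.3759 bits

D(P‖Q) = Σ p·log₂(p/q).
  0.34·log₂(0.34/0.35) = -0.01422
  0.27·log₂(0.27/0.33) = -0.07817
  0.21·log₂(0.21/0.15) = 0.10194
  0.03·log₂(0.03/0.15) = -0.06966
  0.15·log₂(0.15/0.02) = 0.43603
D(P‖Q) = 0.3759 bits.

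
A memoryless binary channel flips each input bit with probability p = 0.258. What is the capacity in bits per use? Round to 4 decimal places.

0.1763 bits

Binary symmetric channel: C = 1 − h₂(ε) where h₂ is the binary entropy function.
h₂(0.258) = −0.258·log₂0.258 − 0.742·log₂0.742 = 0.8237.
C = 1 − 0.8237 = 0.1763 bits per channel use.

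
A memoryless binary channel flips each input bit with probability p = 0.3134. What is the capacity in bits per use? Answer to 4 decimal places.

0.1029 bits

Binary symmetric channel: C = 1 − h₂(ε) where h₂ is the binary entropy function.
h₂(0.3134) = −0.3134·log₂0.3134 − 0.6866·log₂0.6866 = 0.8971.
C = 1 − 0.8971 = 0.1029 bits per channel use.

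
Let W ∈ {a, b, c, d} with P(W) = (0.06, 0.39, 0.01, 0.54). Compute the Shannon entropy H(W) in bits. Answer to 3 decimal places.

1.320 bits

H(W) = −Σ p·log₂ p.
  −(0.06)·log₂(0.06) = 0.2435
  −(0.39)·log₂(0.39) = 0.5298
  −(0.01)·log₂(0.01) = 0.0664
  −(0.54)·log₂(0.54) = 0.4800
Sum: 0.2435 + 0.5298 + 0.0664 + 0.4800 = 1.320 bits.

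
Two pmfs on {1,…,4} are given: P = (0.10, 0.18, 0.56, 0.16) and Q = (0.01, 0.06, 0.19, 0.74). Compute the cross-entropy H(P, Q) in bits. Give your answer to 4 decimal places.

H(P,Q) = −Σ p·log₂ q.
  −0.10·log₂(0.01) = 0.66439
  −0.18·log₂(0.06) = 0.73060
  −0.56·log₂(0.19) = 1.34172
  −0.16·log₂(0.74) = 0.06950
H(P,Q) = 2.8062 bits.

2.8062 bits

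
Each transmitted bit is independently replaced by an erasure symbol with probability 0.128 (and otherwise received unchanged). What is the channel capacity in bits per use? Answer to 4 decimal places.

Binary erasure channel: capacity C = 1 − ε.
C = 1 − 0.128 = 0.8720 bits per channel use.

0.8720 bits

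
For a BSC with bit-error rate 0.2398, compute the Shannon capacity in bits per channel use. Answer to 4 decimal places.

Binary symmetric channel: C = 1 − h₂(ε) where h₂ is the binary entropy function.
h₂(0.2398) = −0.2398·log₂0.2398 − 0.7602·log₂0.7602 = 0.7947.
C = 1 − 0.7947 = 0.2053 bits per channel use.

0.2053 bits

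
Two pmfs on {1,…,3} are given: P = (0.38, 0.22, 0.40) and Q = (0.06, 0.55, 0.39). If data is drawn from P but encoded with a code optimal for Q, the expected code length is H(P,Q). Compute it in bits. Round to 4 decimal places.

H(P,Q) = −Σ p·log₂ q.
  −0.38·log₂(0.06) = 1.54238
  −0.22·log₂(0.55) = 0.18975
  −0.40·log₂(0.39) = 0.54338
H(P,Q) = 2.2755 bits.

2.2755 bits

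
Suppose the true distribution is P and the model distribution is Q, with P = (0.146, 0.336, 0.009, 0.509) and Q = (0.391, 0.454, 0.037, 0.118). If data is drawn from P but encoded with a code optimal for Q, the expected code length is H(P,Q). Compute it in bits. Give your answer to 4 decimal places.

2.1927 bits

H(P,Q) = −Σ p·log₂ q.
  −0.146·log₂(0.391) = 0.19779
  −0.336·log₂(0.454) = 0.38278
  −0.009·log₂(0.037) = 0.04281
  −0.509·log₂(0.118) = 1.56932
H(P,Q) = 2.1927 bits.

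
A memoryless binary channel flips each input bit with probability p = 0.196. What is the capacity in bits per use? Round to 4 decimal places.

0.2861 bits

Binary symmetric channel: C = 1 − h₂(ε) where h₂ is the binary entropy function.
h₂(0.196) = −0.196·log₂0.196 − 0.804·log₂0.804 = 0.7139.
C = 1 − 0.7139 = 0.2861 bits per channel use.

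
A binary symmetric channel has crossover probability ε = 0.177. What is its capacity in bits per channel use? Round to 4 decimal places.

0.3265 bits

Binary symmetric channel: C = 1 − h₂(ε) where h₂ is the binary entropy function.
h₂(0.177) = −0.177·log₂0.177 − 0.823·log₂0.823 = 0.6735.
C = 1 − 0.6735 = 0.3265 bits per channel use.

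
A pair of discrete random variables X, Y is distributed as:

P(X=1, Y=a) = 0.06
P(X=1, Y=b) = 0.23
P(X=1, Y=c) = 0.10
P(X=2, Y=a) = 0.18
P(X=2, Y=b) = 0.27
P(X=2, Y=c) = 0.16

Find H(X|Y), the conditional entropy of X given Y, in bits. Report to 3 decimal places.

0.942 bits

Marginals: p(X) = (0.3900, 0.6100), p(Y) = (0.2400, 0.5000, 0.2600).
H(X|Y) = Σ p(Y) · H(X|Y=·).
  Y=a: p=0.2400, H(X|Y=a) = 0.8113
  Y=b: p=0.5000, H(X|Y=b) = 0.9954
  Y=c: p=0.2600, H(X|Y=c) = 0.9612
Weighted sum = 0.942 bits.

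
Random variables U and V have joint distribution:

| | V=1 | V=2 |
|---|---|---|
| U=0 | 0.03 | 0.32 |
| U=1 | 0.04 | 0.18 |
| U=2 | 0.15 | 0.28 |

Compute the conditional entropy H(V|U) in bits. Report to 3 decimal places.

Chain rule: H(V|U) = H(U,V) − H(U).
Marginals: p(U) = (0.3500, 0.2200, 0.4300), p(V) = (0.2200, 0.7800).
H(U,V) = 2.2336 bits; H(U) = 1.5342 bits.
H(V|U) = 2.2336 − 1.5342 = 0.699 bits.

0.699 bits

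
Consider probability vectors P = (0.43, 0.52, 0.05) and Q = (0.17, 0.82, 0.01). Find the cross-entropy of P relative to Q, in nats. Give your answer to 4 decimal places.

1.0954 nats

H(P,Q) = −Σ p·ln q.
  −0.43·ln(0.17) = 0.76194
  −0.52·ln(0.82) = 0.10319
  −0.05·ln(0.01) = 0.23026
H(P,Q) = 1.0954 nats.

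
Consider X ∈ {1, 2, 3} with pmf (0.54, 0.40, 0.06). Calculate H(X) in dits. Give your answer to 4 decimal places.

H(X) = −Σ p·log₁₀ p.
  −(0.54)·log₁₀(0.54) = 0.14451
  −(0.40)·log₁₀(0.40) = 0.15918
  −(0.06)·log₁₀(0.06) = 0.07331
Sum: 0.14451 + 0.15918 + 0.07331 = 0.3770 dits.

0.3770 dits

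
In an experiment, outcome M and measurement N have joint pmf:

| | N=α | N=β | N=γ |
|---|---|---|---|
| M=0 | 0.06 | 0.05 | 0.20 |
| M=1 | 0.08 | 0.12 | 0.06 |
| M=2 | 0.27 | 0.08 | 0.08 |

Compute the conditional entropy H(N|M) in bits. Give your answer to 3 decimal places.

Chain rule: H(N|M) = H(M,N) − H(M).
Marginals: p(M) = (0.3100, 0.2600, 0.4300), p(N) = (0.4100, 0.2500, 0.3400).
H(M,N) = 2.9192 bits; H(M) = 1.5526 bits.
H(N|M) = 2.9192 − 1.5526 = 1.367 bits.

1.367 bits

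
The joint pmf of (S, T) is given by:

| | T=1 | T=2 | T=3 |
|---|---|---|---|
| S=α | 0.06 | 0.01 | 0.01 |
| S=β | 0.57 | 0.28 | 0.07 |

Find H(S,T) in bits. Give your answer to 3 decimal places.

1.621 bits

H(S,T) = −Σ p(x,y)·log₂ p(x,y) over all 6 cells.
  cell (α,1): −0.06·log₂0.06 = 0.2435
  cell (α,2): −0.01·log₂0.01 = 0.0664
  cell (α,3): −0.01·log₂0.01 = 0.0664
  cell (β,1): −0.57·log₂0.57 = 0.4623
  cell (β,2): −0.28·log₂0.28 = 0.5142
  cell (β,3): −0.07·log₂0.07 = 0.2686
Sum = 1.621 bits.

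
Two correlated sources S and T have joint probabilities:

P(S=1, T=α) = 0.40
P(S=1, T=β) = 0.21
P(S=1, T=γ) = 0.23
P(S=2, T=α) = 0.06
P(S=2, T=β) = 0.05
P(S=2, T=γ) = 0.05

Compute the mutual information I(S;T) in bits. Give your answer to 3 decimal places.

0.004 bits

Marginals: p(S) = (0.8400, 0.1600), p(T) = (0.4600, 0.2600, 0.2800).
I(S;T) = H(S) + H(T) − H(S,T).
H(S) = 0.6343, H(T) = 1.5348, H(S,T) = 2.1650.
I(S;T) = 0.6343 + 1.5348 − 2.1650 = 0.004 bits.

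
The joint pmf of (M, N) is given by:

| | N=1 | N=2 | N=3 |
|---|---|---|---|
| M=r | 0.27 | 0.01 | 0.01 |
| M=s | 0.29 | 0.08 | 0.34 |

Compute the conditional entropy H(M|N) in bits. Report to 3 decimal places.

0.670 bits

Chain rule: H(M|N) = H(M,N) − H(N).
Marginals: p(M) = (0.2900, 0.7100), p(N) = (0.5600, 0.0900, 0.3500).
H(M,N) = 1.9815 bits; H(N) = 1.3112 bits.
H(M|N) = 1.9815 − 1.3112 = 0.670 bits.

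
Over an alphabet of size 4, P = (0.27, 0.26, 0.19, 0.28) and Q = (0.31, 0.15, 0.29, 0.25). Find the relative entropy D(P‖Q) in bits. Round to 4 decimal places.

0.0824 bits

D(P‖Q) = Σ p·log₂(p/q).
  0.27·log₂(0.27/0.31) = -0.05381
  0.26·log₂(0.26/0.15) = 0.20632
  0.19·log₂(0.19/0.29) = -0.11591
  0.28·log₂(0.28/0.25) = 0.04578
D(P‖Q) = 0.0824 bits.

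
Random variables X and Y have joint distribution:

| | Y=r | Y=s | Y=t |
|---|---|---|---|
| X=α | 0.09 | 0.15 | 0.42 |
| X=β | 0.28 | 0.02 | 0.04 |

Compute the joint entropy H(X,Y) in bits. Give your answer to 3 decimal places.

2.062 bits

H(X,Y) = −Σ p(x,y)·log₂ p(x,y) over all 6 cells.
  cell (α,r): −0.09·log₂0.09 = 0.3127
  cell (α,s): −0.15·log₂0.15 = 0.4105
  cell (α,t): −0.42·log₂0.42 = 0.5256
  cell (β,r): −0.28·log₂0.28 = 0.5142
  cell (β,s): −0.02·log₂0.02 = 0.1129
  cell (β,t): −0.04·log₂0.04 = 0.1858
Sum = 2.062 bits.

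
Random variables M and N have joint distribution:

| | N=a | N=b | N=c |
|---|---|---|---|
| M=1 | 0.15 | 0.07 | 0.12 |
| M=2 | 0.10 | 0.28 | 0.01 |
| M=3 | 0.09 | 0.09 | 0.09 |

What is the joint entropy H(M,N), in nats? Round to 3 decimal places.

2.008 nats

H(M,N) = −Σ p(x,y)·ln p(x,y) over all 9 cells.
  cell (1,a): −0.15·ln0.15 = 0.2846
  cell (1,b): −0.07·ln0.07 = 0.1861
  cell (1,c): −0.12·ln0.12 = 0.2544
  cell (2,a): −0.10·ln0.10 = 0.2303
  cell (2,b): −0.28·ln0.28 = 0.3564
  cell (2,c): −0.01·ln0.01 = 0.0461
  cell (3,a): −0.09·ln0.09 = 0.2167
  cell (3,b): −0.09·ln0.09 = 0.2167
  cell (3,c): −0.09·ln0.09 = 0.2167
Sum = 2.008 nats.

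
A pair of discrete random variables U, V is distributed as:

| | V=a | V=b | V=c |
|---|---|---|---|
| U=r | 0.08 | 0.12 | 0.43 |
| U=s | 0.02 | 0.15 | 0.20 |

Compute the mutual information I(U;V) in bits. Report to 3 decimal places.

0.043 bits

Marginals: p(U) = (0.6300, 0.3700), p(V) = (0.1000, 0.2700, 0.6300).
I(U;V) = H(U) + H(V) − H(U,V).
H(U) = 0.9507, H(V) = 1.2622, H(U,V) = 2.1699.
I(U;V) = 0.9507 + 1.2622 − 2.1699 = 0.043 bits.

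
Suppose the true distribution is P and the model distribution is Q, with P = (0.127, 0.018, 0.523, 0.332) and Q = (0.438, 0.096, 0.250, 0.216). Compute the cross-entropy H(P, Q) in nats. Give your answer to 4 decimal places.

H(P,Q) = −Σ p·ln q.
  −0.127·ln(0.438) = 0.10484
  −0.018·ln(0.096) = 0.04218
  −0.523·ln(0.250) = 0.72503
  −0.332·ln(0.216) = 0.50878
H(P,Q) = 1.3808 nats.

1.3808 nats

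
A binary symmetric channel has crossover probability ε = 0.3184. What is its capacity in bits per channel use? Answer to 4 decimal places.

0.0974 bits

Binary symmetric channel: C = 1 − h₂(ε) where h₂ is the binary entropy function.
h₂(0.3184) = −0.3184·log₂0.3184 − 0.6816·log₂0.6816 = 0.9026.
C = 1 − 0.9026 = 0.0974 bits per channel use.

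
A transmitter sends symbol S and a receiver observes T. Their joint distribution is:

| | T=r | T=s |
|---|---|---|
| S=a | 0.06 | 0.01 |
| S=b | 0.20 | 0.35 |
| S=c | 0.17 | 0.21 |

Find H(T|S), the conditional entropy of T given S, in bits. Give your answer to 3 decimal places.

Chain rule: H(T|S) = H(S,T) − H(S).
Marginals: p(S) = (0.0700, 0.5500, 0.3800), p(T) = (0.4300, 0.5700).
H(S,T) = 2.2119 bits; H(S) = 1.2734 bits.
H(T|S) = 2.2119 − 1.2734 = 0.938 bits.

0.938 bits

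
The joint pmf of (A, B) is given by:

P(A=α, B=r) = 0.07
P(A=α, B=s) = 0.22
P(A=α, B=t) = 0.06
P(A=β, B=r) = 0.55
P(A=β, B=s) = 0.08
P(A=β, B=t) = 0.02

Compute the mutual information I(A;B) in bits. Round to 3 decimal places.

0.303 bits

Marginals: p(A) = (0.3500, 0.6500), p(B) = (0.6200, 0.3000, 0.0800).
I(A;B) = Σ p(x,y)·log₂[p(x,y)/(p(x)p(y))].
  (α,r): 0.07·log₂(0.3226) = -0.1143
  (α,s): 0.22·log₂(2.0952) = 0.2348
  (α,t): 0.06·log₂(2.1429) = 0.0660
  (β,r): 0.55·log₂(1.3648) = 0.2468
  (β,s): 0.08·log₂(0.4103) = -0.1028
  (β,t): 0.02·log₂(0.3846) = -0.0276
Sum = 0.303 bits.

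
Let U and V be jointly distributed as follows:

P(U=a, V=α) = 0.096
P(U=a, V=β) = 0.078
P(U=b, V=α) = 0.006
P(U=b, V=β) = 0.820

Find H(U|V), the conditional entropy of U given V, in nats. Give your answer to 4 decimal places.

0.2879 nats

Chain rule: H(U|V) = H(U,V) − H(V).
Marginals: p(U) = (0.1740, 0.8260), p(V) = (0.1020, 0.8980).
H(U,V) = 0.6174 nats; H(V) = 0.3295 nats.
H(U|V) = 0.6174 − 0.3295 = 0.2879 nats.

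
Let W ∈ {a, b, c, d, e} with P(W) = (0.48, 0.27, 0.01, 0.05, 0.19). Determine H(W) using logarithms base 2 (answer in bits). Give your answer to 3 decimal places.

H(W) = −Σ p·log₂ p.
  −(0.48)·log₂(0.48) = 0.5083
  −(0.27)·log₂(0.27) = 0.5100
  −(0.01)·log₂(0.01) = 0.0664
  −(0.05)·log₂(0.05) = 0.2161
  −(0.19)·log₂(0.19) = 0.4552
Sum: 0.5083 + 0.5100 + 0.0664 + 0.2161 + 0.4552 = 1.756 bits.

1.756 bits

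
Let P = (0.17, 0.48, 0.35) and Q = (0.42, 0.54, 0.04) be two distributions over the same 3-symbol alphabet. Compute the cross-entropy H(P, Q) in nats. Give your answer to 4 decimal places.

H(P,Q) = −Σ p·ln q.
  −0.17·ln(0.42) = 0.14748
  −0.48·ln(0.54) = 0.29577
  −0.35·ln(0.04) = 1.12661
H(P,Q) = 1.5699 nats.

1.5699 nats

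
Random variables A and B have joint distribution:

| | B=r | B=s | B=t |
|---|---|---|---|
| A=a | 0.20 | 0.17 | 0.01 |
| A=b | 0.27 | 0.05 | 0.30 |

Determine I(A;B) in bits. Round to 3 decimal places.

0.262 bits

Marginals: p(A) = (0.3800, 0.6200), p(B) = (0.4700, 0.2200, 0.3100).
I(A;B) = H(A) + H(B) − H(A,B).
H(A) = 0.9580, H(B) = 1.5163, H(A,B) = 2.2126.
I(A;B) = 0.9580 + 1.5163 − 2.2126 = 0.262 bits.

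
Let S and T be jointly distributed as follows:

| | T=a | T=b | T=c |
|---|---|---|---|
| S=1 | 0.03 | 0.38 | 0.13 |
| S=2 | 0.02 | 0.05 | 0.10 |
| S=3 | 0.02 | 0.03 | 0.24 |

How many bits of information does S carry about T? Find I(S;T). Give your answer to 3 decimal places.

0.244 bits

Marginals: p(S) = (0.5400, 0.1700, 0.2900), p(T) = (0.0700, 0.4600, 0.4700).
I(S;T) = Σ p(x,y)·log₂[p(x,y)/(p(x)p(y))].
  (1,a): 0.03·log₂(0.7937) = -0.0100
  (1,b): 0.38·log₂(1.5298) = 0.2331
  (1,c): 0.13·log₂(0.5122) = -0.1255
  (2,a): 0.02·log₂(1.6807) = 0.0150
  (2,b): 0.05·log₂(0.6394) = -0.0323
  (2,c): 0.10·log₂(1.2516) = 0.0324
  (3,a): 0.02·log₂(0.9852) = -0.0004
  (3,b): 0.03·log₂(0.2249) = -0.0646
  (3,c): 0.24·log₂(1.7608) = 0.1959
Sum = 0.244 bits.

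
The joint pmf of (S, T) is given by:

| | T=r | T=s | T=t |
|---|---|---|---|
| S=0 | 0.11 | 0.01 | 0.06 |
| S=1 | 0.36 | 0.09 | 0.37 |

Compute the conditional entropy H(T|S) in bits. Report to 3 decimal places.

Chain rule: H(T|S) = H(S,T) − H(S).
Marginals: p(S) = (0.1800, 0.8200), p(T) = (0.4700, 0.1000, 0.4300).
H(S,T) = 2.0343 bits; H(S) = 0.6801 bits.
H(T|S) = 2.0343 − 0.6801 = 1.354 bits.

1.354 bits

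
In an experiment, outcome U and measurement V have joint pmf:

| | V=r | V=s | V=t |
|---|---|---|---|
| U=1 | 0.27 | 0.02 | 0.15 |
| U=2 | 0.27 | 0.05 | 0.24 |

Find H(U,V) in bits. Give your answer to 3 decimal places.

H(U,V) = −Σ p(x,y)·log₂ p(x,y) over all 6 cells.
  cell (1,r): −0.27·log₂0.27 = 0.5100
  cell (1,s): −0.02·log₂0.02 = 0.1129
  cell (1,t): −0.15·log₂0.15 = 0.4105
  cell (2,r): −0.27·log₂0.27 = 0.5100
  cell (2,s): −0.05·log₂0.05 = 0.2161
  cell (2,t): −0.24·log₂0.24 = 0.4941
Sum = 2.254 bits.

2.254 bits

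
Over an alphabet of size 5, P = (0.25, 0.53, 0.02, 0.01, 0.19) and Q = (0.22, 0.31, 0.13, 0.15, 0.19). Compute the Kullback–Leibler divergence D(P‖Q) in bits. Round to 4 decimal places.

0.3631 bits

D(P‖Q) = Σ p·log₂(p/q).
  0.25·log₂(0.25/0.22) = 0.04611
  0.53·log₂(0.53/0.31) = 0.41007
  0.02·log₂(0.02/0.13) = -0.05401
  0.01·log₂(0.01/0.15) = -0.03907
  0.19·log₂(0.19/0.19) = 0.00000
D(P‖Q) = 0.3631 bits.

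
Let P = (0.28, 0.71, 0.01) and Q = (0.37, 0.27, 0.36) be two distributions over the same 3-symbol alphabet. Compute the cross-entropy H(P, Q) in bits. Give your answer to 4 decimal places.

H(P,Q) = −Σ p·log₂ q.
  −0.28·log₂(0.37) = 0.40163
  −0.71·log₂(0.27) = 1.34117
  −0.01·log₂(0.36) = 0.01474
H(P,Q) = 1.7575 bits.

1.7575 bits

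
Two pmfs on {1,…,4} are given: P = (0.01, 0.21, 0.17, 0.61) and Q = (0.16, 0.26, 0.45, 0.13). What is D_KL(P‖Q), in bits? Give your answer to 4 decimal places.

D(P‖Q) = Σ p·log₂(p/q).
  0.01·log₂(0.01/0.16) = -0.04000
  0.21·log₂(0.21/0.26) = -0.06471
  0.17·log₂(0.17/0.45) = -0.23875
  0.61·log₂(0.61/0.13) = 1.36048
D(P‖Q) = 1.0170 bits.

1.0170 bits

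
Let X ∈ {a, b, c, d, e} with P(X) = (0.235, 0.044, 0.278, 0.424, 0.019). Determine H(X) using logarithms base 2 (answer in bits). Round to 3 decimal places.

1.836 bits

H(X) = −Σ p·log₂ p.
  −(0.235)·log₂(0.235) = 0.4910
  −(0.044)·log₂(0.044) = 0.1983
  −(0.278)·log₂(0.278) = 0.5134
  −(0.424)·log₂(0.424) = 0.5249
  −(0.019)·log₂(0.019) = 0.1086
Sum: 0.4910 + 0.1983 + 0.5134 + 0.5249 + 0.1086 = 1.836 bits.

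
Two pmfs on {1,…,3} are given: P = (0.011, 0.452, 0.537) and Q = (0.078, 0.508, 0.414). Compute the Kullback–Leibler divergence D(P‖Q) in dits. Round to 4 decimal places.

D(P‖Q) = Σ p·log₁₀(p/q).
  0.011·log₁₀(0.011/0.078) = -0.00936
  0.452·log₁₀(0.452/0.508) = -0.02293
  0.537·log₁₀(0.537/0.414) = 0.06067
D(P‖Q) = 0.0284 dits.

0.0284 dits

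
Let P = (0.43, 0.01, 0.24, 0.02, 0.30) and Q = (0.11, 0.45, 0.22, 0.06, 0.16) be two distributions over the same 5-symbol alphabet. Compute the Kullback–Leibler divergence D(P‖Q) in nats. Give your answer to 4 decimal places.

D(P‖Q) = Σ p·ln(p/q).
  0.43·ln(0.43/0.11) = 0.58622
  0.01·ln(0.01/0.45) = -0.03807
  0.24·ln(0.24/0.22) = 0.02088
  0.02·ln(0.02/0.06) = -0.02197
  0.30·ln(0.30/0.16) = 0.18858
D(P‖Q) = 0.7356 nats.

0.7356 nats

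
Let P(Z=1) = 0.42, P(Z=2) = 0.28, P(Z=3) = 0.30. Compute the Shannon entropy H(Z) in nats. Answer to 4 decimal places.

H(Z) = −Σ p·ln p.
  −(0.42)·ln(0.42) = 0.36435
  −(0.28)·ln(0.28) = 0.35643
  −(0.30)·ln(0.30) = 0.36119
Sum: 0.36435 + 0.35643 + 0.36119 = 1.0820 nats.

1.0820 nats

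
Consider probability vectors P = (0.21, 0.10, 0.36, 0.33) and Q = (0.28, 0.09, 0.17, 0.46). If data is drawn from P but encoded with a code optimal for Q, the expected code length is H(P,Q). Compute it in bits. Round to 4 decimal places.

H(P,Q) = −Σ p·log₂ q.
  −0.21·log₂(0.28) = 0.38567
  −0.10·log₂(0.09) = 0.34739
  −0.36·log₂(0.17) = 0.92030
  −0.33·log₂(0.46) = 0.36970
H(P,Q) = 2.0231 bits.

2.0231 bits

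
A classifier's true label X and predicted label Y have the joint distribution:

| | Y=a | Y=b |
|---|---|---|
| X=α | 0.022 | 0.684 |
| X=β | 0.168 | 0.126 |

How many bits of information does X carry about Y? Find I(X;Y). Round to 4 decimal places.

0.2705 bits

Marginals: p(X) = (0.7060, 0.2940), p(Y) = (0.1900, 0.8100).
I(X;Y) = Σ p(x,y)·log₂[p(x,y)/(p(x)p(y))].
  (α,a): 0.022·log₂(0.1640) = -0.05738
  (α,b): 0.684·log₂(1.1961) = 0.17670
  (β,a): 0.168·log₂(3.0075) = 0.26688
  (β,b): 0.126·log₂(0.5291) = -0.11572
Sum = 0.2705 bits.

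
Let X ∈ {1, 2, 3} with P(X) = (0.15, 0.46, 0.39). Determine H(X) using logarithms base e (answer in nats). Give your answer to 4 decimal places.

1.0090 nats

H(X) = −Σ p·ln p.
  −(0.15)·ln(0.15) = 0.28457
  −(0.46)·ln(0.46) = 0.35720
  −(0.39)·ln(0.39) = 0.36723
Sum: 0.28457 + 0.35720 + 0.36723 = 1.0090 nats.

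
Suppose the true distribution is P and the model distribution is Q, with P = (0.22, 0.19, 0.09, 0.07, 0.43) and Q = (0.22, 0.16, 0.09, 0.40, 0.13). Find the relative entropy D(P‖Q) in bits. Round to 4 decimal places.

0.6132 bits

D(P‖Q) = Σ p·log₂(p/q).
  0.22·log₂(0.22/0.22) = 0.00000
  0.19·log₂(0.19/0.16) = 0.04711
  0.09·log₂(0.09/0.09) = 0.00000
  0.07·log₂(0.07/0.40) = -0.17602
  0.43·log₂(0.43/0.13) = 0.74210
D(P‖Q) = 0.6132 bits.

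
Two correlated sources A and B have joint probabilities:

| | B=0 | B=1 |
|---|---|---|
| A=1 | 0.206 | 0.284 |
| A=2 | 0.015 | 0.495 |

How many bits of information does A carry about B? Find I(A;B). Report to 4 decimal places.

Marginals: p(A) = (0.4900, 0.5100), p(B) = (0.2210, 0.7790).
I(A;B) = Σ p(x,y)·log₂[p(x,y)/(p(x)p(y))].
  (1,0): 0.206·log₂(1.9023) = 0.19112
  (1,1): 0.284·log₂(0.7440) = -0.12115
  (2,0): 0.015·log₂(0.1331) = -0.04364
  (2,1): 0.495·log₂(1.2459) = 0.15703
Sum = 0.1834 bits.

0.1834 bits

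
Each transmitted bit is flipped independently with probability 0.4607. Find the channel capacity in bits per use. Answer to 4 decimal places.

0.0045 bits

Binary symmetric channel: C = 1 − h₂(ε) where h₂ is the binary entropy function.
h₂(0.4607) = −0.4607·log₂0.4607 − 0.5393·log₂0.5393 = 0.9955.
C = 1 − 0.9955 = 0.0045 bits per channel use.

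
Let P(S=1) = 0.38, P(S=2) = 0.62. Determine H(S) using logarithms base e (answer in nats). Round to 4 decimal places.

0.6641 nats

H(S) = −Σ p·ln p.
  −(0.38)·ln(0.38) = 0.36768
  −(0.62)·ln(0.62) = 0.29638
Sum: 0.36768 + 0.29638 = 0.6641 nats.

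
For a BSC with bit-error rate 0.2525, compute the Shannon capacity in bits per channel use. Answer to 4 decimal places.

Binary symmetric channel: C = 1 − h₂(ε) where h₂ is the binary entropy function.
h₂(0.2525) = −0.2525·log₂0.2525 − 0.7475·log₂0.7475 = 0.8152.
C = 1 − 0.8152 = 0.1848 bits per channel use.

0.1848 bits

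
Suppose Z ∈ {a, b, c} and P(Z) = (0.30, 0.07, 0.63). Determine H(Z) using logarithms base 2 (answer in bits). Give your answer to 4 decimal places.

H(Z) = −Σ p·log₂ p.
  −(0.30)·log₂(0.30) = 0.52109
  −(0.07)·log₂(0.07) = 0.26856
  −(0.63)·log₂(0.63) = 0.41994
Sum: 0.52109 + 0.26856 + 0.41994 = 1.2096 bits.

1.2096 bits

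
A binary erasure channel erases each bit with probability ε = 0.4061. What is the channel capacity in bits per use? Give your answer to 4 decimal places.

0.5939 bits

Binary erasure channel: capacity C = 1 − ε.
C = 1 − 0.4061 = 0.5939 bits per channel use.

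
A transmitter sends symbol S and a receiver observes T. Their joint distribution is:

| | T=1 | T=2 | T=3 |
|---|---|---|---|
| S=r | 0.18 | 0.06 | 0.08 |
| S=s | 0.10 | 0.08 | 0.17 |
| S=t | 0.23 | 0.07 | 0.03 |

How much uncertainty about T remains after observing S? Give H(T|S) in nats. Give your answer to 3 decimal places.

0.945 nats

Marginals: p(S) = (0.3200, 0.3500, 0.3300), p(T) = (0.5100, 0.2100, 0.2800).
H(T|S) = Σ p(S) · H(T|S=·).
  S=r: p=0.3200, H(T|S=r) = 0.9841
  S=s: p=0.3500, H(T|S=s) = 1.0460
  S=t: p=0.3300, H(T|S=t) = 0.7985
Weighted sum = 0.945 nats.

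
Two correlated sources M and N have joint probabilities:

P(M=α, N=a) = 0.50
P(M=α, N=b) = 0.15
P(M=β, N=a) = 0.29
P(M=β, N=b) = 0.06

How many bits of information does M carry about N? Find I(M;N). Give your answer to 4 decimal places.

Marginals: p(M) = (0.6500, 0.3500), p(N) = (0.7900, 0.2100).
I(M;N) = Σ p(x,y)·log₂[p(x,y)/(p(x)p(y))].
  (α,a): 0.50·log₂(0.9737) = -0.01922
  (α,b): 0.15·log₂(1.0989) = 0.02041
  (β,a): 0.29·log₂(1.0488) = 0.01994
  (β,b): 0.06·log₂(0.8163) = -0.01757
Sum = 0.0036 bits.

0.0036 bits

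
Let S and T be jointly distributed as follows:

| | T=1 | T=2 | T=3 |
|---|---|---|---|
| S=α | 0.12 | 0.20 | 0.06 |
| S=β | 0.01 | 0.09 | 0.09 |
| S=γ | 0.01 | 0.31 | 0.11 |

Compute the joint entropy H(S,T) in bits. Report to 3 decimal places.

H(S,T) = −Σ p(x,y)·log₂ p(x,y) over all 9 cells.
  cell (α,1): −0.12·log₂0.12 = 0.3671
  cell (α,2): −0.20·log₂0.20 = 0.4644
  cell (α,3): −0.06·log₂0.06 = 0.2435
  cell (β,1): −0.01·log₂0.01 = 0.0664
  cell (β,2): −0.09·log₂0.09 = 0.3127
  cell (β,3): −0.09·log₂0.09 = 0.3127
  cell (γ,1): −0.01·log₂0.01 = 0.0664
  cell (γ,2): −0.31·log₂0.31 = 0.5238
  cell (γ,3): −0.11·log₂0.11 = 0.3503
Sum = 2.707 bits.

2.707 bits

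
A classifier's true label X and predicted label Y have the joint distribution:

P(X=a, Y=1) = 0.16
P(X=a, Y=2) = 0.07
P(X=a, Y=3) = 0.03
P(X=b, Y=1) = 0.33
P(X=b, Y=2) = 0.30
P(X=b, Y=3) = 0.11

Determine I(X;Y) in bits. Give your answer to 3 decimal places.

Marginals: p(X) = (0.2600, 0.7400), p(Y) = (0.4900, 0.3700, 0.1400).
I(X;Y) = Σ p(x,y)·log₂[p(x,y)/(p(x)p(y))].
  (a,1): 0.16·log₂(1.2559) = 0.0526
  (a,2): 0.07·log₂(0.7277) = -0.0321
  (a,3): 0.03·log₂(0.8242) = -0.0084
  (b,1): 0.33·log₂(0.9101) = -0.0449
  (b,2): 0.30·log₂(1.0957) = 0.0396
  (b,3): 0.11·log₂(1.0618) = 0.0095
Sum = 0.016 bits.

0.016 bits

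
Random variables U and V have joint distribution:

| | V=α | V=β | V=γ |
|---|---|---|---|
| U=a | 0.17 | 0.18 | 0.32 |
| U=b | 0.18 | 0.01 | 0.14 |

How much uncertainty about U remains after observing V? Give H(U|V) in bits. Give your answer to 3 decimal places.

0.814 bits

Chain rule: H(U|V) = H(U,V) − H(V).
Marginals: p(U) = (0.6700, 0.3300), p(V) = (0.3500, 0.1900, 0.4600).
H(U,V) = 2.3148 bits; H(V) = 1.5007 bits.
H(U|V) = 2.3148 − 1.5007 = 0.814 bits.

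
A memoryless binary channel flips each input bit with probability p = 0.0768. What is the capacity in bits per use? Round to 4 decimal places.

Binary symmetric channel: C = 1 − h₂(ε) where h₂ is the binary entropy function.
h₂(0.0768) = −0.0768·log₂0.0768 − 0.9232·log₂0.9232 = 0.3908.
C = 1 − 0.3908 = 0.6092 bits per channel use.

0.6092 bits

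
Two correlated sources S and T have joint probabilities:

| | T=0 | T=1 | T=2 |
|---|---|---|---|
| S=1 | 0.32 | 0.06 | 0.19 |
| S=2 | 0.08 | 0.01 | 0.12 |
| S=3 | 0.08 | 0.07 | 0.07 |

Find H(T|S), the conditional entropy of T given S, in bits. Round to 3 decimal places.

Chain rule: H(T|S) = H(S,T) − H(S).
Marginals: p(S) = (0.5700, 0.2100, 0.2200), p(T) = (0.4800, 0.1400, 0.3800).
H(S,T) = 2.7784 bits; H(S) = 1.4156 bits.
H(T|S) = 2.7784 − 1.4156 = 1.363 bits.

1.363 bits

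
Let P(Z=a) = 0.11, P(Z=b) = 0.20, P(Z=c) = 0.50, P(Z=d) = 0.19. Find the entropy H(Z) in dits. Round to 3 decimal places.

0.533 dits

H(Z) = −Σ p·log₁₀ p.
  −(0.11)·log₁₀(0.11) = 0.1054
  −(0.20)·log₁₀(0.20) = 0.1398
  −(0.50)·log₁₀(0.50) = 0.1505
  −(0.19)·log₁₀(0.19) = 0.1370
Sum: 0.1054 + 0.1398 + 0.1505 + 0.1370 = 0.533 dits.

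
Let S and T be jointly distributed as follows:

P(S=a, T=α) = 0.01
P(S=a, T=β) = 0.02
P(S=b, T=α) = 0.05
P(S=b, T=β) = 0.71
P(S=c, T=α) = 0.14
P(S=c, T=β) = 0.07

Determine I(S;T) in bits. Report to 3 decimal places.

0.236 bits

Marginals: p(S) = (0.0300, 0.7600, 0.2100), p(T) = (0.2000, 0.8000).
I(S;T) = Σ p(x,y)·log₂[p(x,y)/(p(x)p(y))].
  (a,α): 0.01·log₂(1.6667) = 0.0074
  (a,β): 0.02·log₂(0.8333) = -0.0053
  (b,α): 0.05·log₂(0.3289) = -0.0802
  (b,β): 0.71·log₂(1.1678) = 0.1589
  (c,α): 0.14·log₂(3.3333) = 0.2432
  (c,β): 0.07·log₂(0.4167) = -0.0884
Sum = 0.236 bits.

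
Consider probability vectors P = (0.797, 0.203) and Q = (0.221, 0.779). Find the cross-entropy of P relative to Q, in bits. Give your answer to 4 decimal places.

1.8089 bits

H(P,Q) = −Σ p·log₂ q.
  −0.797·log₂(0.221) = 1.73577
  −0.203·log₂(0.779) = 0.07314
H(P,Q) = 1.8089 bits.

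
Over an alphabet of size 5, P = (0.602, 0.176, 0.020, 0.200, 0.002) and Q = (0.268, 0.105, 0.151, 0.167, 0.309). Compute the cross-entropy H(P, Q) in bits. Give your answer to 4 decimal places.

2.2902 bits

H(P,Q) = −Σ p·log₂ q.
  −0.602·log₂(0.268) = 1.14362
  −0.176·log₂(0.105) = 0.57227
  −0.020·log₂(0.151) = 0.05455
  −0.200·log₂(0.167) = 0.51642
  −0.002·log₂(0.309) = 0.00339
H(P,Q) = 2.2902 bits.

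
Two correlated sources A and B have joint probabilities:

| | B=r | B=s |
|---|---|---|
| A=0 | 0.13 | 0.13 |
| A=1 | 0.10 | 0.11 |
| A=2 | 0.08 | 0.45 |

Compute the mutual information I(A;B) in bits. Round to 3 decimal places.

0.099 bits

Marginals: p(A) = (0.2600, 0.2100, 0.5300), p(B) = (0.3100, 0.6900).
I(A;B) = H(A) + H(B) − H(A,B).
H(A) = 1.4636, H(B) = 0.8932, H(A,B) = 2.2577.
I(A;B) = 1.4636 + 0.8932 − 2.2577 = 0.099 bits.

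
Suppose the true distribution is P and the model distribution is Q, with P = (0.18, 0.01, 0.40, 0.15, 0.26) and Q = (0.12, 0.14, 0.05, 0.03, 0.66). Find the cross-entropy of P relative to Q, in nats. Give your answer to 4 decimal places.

2.2336 nats

H(P,Q) = −Σ p·ln q.
  −0.18·ln(0.12) = 0.38165
  −0.01·ln(0.14) = 0.01966
  −0.40·ln(0.05) = 1.19829
  −0.15·ln(0.03) = 0.52598
  −0.26·ln(0.66) = 0.10803
H(P,Q) = 2.2336 nats.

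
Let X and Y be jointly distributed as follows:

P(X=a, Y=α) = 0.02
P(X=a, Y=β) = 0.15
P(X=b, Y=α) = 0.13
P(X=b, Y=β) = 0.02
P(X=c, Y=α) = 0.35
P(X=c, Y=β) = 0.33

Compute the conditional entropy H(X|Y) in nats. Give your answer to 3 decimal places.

Marginals: p(X) = (0.1700, 0.1500, 0.6800), p(Y) = (0.5000, 0.5000).
H(X|Y) = Σ p(Y) · H(X|Y=·).
  Y=α: p=0.5000, H(X|Y=α) = 0.7287
  Y=β: p=0.5000, H(X|Y=β) = 0.7642
Weighted sum = 0.746 nats.

0.746 nats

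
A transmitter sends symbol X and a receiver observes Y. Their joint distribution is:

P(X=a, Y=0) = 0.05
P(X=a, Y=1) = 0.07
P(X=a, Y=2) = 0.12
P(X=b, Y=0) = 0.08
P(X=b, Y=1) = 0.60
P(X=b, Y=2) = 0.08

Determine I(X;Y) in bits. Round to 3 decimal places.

Marginals: p(X) = (0.2400, 0.7600), p(Y) = (0.1300, 0.6700, 0.2000).
I(X;Y) = H(X) + H(Y) − H(X,Y).
H(X) = 0.7950, H(Y) = 1.2341, H(X,Y) = 1.8769.
I(X;Y) = 0.7950 + 1.2341 − 1.8769 = 0.152 bits.

0.152 bits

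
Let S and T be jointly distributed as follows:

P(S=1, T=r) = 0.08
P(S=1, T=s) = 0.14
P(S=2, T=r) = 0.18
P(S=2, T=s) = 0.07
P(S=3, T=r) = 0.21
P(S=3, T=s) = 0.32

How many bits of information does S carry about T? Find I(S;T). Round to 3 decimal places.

Marginals: p(S) = (0.2200, 0.2500, 0.5300), p(T) = (0.4700, 0.5300).
I(S;T) = H(S) + H(T) − H(S,T).
H(S) = 1.4660, H(T) = 0.9974, H(S,T) = 2.4013.
I(S;T) = 1.4660 + 0.9974 − 2.4013 = 0.062 bits.

0.062 bits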